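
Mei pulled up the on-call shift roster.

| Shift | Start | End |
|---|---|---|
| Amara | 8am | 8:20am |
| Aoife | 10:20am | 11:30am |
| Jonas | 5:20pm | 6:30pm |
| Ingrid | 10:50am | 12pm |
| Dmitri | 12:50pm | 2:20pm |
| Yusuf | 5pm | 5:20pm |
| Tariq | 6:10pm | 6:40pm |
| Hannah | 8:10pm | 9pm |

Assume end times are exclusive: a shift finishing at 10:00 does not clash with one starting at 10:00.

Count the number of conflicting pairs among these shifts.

2

Sorted by start: Amara, Aoife, Ingrid, Dmitri, Yusuf, Jonas, Tariq, Hannah.
Aoife starts after Amara ends, so Amara has no further overlaps.
Ingrid starts before Aoife ends → Aoife and Ingrid overlap.
Dmitri starts after Aoife ends, so Aoife has no further overlaps.
Dmitri starts after Ingrid ends, so Ingrid has no further overlaps.
Yusuf starts after Dmitri ends, so Dmitri has no further overlaps.
Jonas starts exactly when Yusuf ends (back-to-back, no overlap), so Yusuf has no further overlaps.
Tariq starts before Jonas ends → Jonas and Tariq overlap.
Hannah starts after Jonas ends.
Hannah starts after Tariq ends.
Overlapping pairs: Aoife & Ingrid, Jonas & Tariq — 2 in total.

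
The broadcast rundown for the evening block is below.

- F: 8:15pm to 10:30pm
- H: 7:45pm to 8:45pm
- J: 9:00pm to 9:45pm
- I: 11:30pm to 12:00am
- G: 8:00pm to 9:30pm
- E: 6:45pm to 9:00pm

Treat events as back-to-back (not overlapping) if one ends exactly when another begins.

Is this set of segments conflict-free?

Sorted by start: E, H, G, F, J, I.
H starts before E ends → E and H overlap.
That's a conflict, so the schedule is not conflict-free.

No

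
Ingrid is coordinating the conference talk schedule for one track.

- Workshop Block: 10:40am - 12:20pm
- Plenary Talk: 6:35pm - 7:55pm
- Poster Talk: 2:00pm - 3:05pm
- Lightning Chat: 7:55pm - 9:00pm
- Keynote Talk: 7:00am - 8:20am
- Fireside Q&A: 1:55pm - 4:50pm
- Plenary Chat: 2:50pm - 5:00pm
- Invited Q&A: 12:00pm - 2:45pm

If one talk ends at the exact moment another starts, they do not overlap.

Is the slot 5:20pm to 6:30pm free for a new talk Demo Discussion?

Keynote Talk: ends 8:20am at or before Demo Discussion starts 5:20pm → clear.
Workshop Block: ends 12:20pm at or before Demo Discussion starts 5:20pm → clear.
Invited Q&A: ends 2:45pm at or before Demo Discussion starts 5:20pm → clear.
Fireside Q&A: ends 4:50pm at or before Demo Discussion starts 5:20pm → clear.
Poster Talk: ends 3:05pm at or before Demo Discussion starts 5:20pm → clear.
Plenary Chat: ends 5:00pm at or before Demo Discussion starts 5:20pm → clear.
Plenary Talk: starts 6:35pm at or after Demo Discussion ends 6:30pm → clear.
Lightning Chat: starts 7:55pm at or after Demo Discussion ends 6:30pm → clear.

Yes — the slot is free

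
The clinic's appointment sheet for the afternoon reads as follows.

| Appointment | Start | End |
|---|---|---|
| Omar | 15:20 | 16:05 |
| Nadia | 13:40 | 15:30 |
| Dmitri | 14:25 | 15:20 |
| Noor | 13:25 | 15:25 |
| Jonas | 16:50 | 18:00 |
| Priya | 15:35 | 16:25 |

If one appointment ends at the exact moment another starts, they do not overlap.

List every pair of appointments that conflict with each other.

Dmitri & Nadia, Dmitri & Noor, Nadia & Noor, Nadia & Omar, Noor & Omar, Omar & Priya

Sorted by start: Noor, Nadia, Dmitri, Omar, Priya, Jonas.
Nadia starts before Noor ends → Noor and Nadia overlap.
Dmitri starts before Noor ends → Noor and Dmitri overlap.
Omar starts before Noor ends → Noor and Omar overlap.
Priya starts after Noor ends, so nothing later overlaps Noor either.
Dmitri starts before Nadia ends → Nadia and Dmitri overlap.
Omar starts before Nadia ends → Nadia and Omar overlap.
Priya starts after Nadia ends, so nothing later overlaps Nadia either.
Omar starts exactly when Dmitri ends (back-to-back, no overlap), so nothing later overlaps Dmitri either.
Priya starts before Omar ends → Omar and Priya overlap.
Jonas starts after Omar ends.
Jonas starts after Priya ends.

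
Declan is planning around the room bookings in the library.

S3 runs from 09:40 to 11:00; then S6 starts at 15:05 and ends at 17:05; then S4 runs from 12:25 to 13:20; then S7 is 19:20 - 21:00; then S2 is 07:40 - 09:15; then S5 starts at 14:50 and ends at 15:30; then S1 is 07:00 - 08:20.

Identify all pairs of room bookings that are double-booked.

Check each pair: they overlap iff neither finishes before the other starts.
Sorted by start: S1, S2, S3, S4, S5, S6, S7.
S2 starts before S1 ends → S1 and S2 overlap.
S3 starts after S1 ends, so nothing later overlaps S1 either.
S3 starts after S2 ends, so nothing later overlaps S2 either.
S4 starts after S3 ends, so nothing later overlaps S3 either.
S5 starts after S4 ends, so nothing later overlaps S4 either.
S6 starts before S5 ends → S5 and S6 overlap.
S7 starts after S5 ends.
S7 starts after S6 ends.

S1 & S2, S5 & S6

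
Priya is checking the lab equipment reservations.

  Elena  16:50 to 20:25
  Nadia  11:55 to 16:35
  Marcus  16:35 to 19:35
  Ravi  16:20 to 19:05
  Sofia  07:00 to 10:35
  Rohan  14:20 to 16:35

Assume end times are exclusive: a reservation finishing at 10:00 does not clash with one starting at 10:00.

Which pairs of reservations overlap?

Check each pair: they overlap iff neither finishes before the other starts.
Sorted by start: Sofia, Nadia, Rohan, Ravi, Marcus, Elena.
Nadia starts after Sofia ends, so nothing later overlaps Sofia either.
Rohan starts before Nadia ends → Nadia and Rohan overlap.
Ravi starts before Nadia ends → Nadia and Ravi overlap.
Marcus starts exactly when Nadia ends (back-to-back, no overlap), so nothing later overlaps Nadia either.
Ravi starts before Rohan ends → Rohan and Ravi overlap.
Marcus starts exactly when Rohan ends (back-to-back, no overlap), so nothing later overlaps Rohan either.
Marcus starts before Ravi ends → Ravi and Marcus overlap.
Elena starts before Ravi ends → Ravi and Elena overlap.
Elena starts before Marcus ends → Marcus and Elena overlap.

Elena & Marcus, Elena & Ravi, Marcus & Ravi, Nadia & Ravi, Nadia & Rohan, Ravi & Rohan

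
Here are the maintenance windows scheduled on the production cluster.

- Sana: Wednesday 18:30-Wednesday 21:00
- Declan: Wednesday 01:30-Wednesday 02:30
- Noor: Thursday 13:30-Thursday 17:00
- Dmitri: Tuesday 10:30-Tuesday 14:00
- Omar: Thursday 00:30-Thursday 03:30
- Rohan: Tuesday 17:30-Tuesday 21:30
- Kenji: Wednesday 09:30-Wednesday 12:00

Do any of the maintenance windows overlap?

Check each pair: they overlap iff neither finishes before the other starts.
Sorted by start: Dmitri, Rohan, Declan, Kenji, Sana, Omar, Noor.
Rohan starts after Dmitri ends — done with Dmitri.
Declan starts after Rohan ends — done with Rohan.
Kenji starts after Declan ends — done with Declan.
Sana starts after Kenji ends — done with Kenji.
Omar starts after Sana ends — done with Sana.
Noor starts after Omar ends.
Every pair is clear; the schedule has no overlaps.

No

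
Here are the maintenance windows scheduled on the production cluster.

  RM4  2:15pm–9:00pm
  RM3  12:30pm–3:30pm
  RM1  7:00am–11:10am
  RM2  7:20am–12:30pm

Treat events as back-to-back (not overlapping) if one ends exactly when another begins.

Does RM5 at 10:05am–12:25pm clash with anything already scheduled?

RM1: starts 7:00am before RM5 ends 12:25pm, and ends 11:10am after RM5 starts 10:05am → overlap.
RM2: starts 7:20am before RM5 ends 12:25pm, and ends 12:30pm after RM5 starts 10:05am → overlap.
RM3: starts 12:30pm at or after RM5 ends 12:25pm → clear.
RM4: starts 2:15pm at or after RM5 ends 12:25pm → clear.
RM5 overlaps RM1, RM2.

Yes — it overlaps RM1, RM2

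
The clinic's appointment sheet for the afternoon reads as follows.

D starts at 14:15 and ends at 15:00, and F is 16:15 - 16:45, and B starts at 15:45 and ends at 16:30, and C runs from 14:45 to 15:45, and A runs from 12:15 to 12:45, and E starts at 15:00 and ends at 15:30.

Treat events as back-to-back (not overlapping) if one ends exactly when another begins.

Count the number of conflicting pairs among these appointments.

3

Sorted by start: A, D, C, E, B, F.
D starts after A ends, so nothing later overlaps A either.
C starts before D ends → D and C overlap.
E starts exactly when D ends (back-to-back, no overlap), so nothing later overlaps D either.
E starts before C ends → C and E overlap.
B starts exactly when C ends (back-to-back, no overlap), so nothing later overlaps C either.
B starts after E ends, so nothing later overlaps E either.
F starts before B ends → B and F overlap.
Overlapping pairs: B & F, C & D, C & E — 3 in total.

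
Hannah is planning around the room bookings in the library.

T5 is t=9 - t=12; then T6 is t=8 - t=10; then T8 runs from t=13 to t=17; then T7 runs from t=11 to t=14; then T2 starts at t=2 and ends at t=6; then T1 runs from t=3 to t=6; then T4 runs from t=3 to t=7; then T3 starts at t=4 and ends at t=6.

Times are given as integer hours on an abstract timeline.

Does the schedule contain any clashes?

Yes

Two intervals overlap when each starts before the other ends.
Sorted by start: T2, T1, T4, T3, T6, T5, T7, T8.
T1 starts before T2 ends → T2 and T1 overlap.
That's a conflict, so the schedule is not conflict-free.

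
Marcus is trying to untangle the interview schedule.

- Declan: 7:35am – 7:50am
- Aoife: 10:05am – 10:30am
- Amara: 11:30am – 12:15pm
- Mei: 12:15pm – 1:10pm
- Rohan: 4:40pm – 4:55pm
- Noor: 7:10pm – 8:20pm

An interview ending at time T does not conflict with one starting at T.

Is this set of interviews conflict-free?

Yes

Sorted by start: Declan, Aoife, Amara, Mei, Rohan, Noor.
Aoife starts after Declan ends; Declan is clear from here.
Amara starts after Aoife ends; Aoife is clear from here.
Mei starts exactly when Amara ends (back-to-back, no overlap); Amara is clear from here.
Rohan starts after Mei ends; Mei is clear from here.
Noor starts after Rohan ends.
Every pair is clear; the schedule has no overlaps.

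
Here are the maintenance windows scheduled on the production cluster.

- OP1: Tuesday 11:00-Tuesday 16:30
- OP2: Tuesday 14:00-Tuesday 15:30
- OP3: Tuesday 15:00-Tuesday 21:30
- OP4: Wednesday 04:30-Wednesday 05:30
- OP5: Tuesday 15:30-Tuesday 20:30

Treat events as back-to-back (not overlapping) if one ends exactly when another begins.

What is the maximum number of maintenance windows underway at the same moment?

3

Sweep the timeline, counting +1 at each start and −1 at each end (ends before starts at a tie):
Tuesday 11:00 start OP1 → 1
Tuesday 14:00 start OP2 → 2
Tuesday 15:00 start OP3 → 3
Tuesday 15:30 end OP2 → 2
Tuesday 15:30 start OP5 → 3
Tuesday 16:30 end OP1 → 2
Tuesday 20:30 end OP5 → 1
Tuesday 21:30 end OP3 → 0
Wednesday 04:30 start OP4 → 1
Wednesday 05:30 end OP4 → 0
Peak is 3, at Tuesday 15:00 (OP1, OP2, OP3).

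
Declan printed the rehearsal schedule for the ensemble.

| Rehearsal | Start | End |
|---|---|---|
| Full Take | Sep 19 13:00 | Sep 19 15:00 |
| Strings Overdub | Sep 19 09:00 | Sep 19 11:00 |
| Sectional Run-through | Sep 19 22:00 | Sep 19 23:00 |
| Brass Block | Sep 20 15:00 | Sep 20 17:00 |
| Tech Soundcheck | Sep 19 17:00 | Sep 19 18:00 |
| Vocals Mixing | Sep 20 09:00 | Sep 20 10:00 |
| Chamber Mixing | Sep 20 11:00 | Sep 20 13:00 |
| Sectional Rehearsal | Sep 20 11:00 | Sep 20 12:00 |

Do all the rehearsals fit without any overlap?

Sorted by start: Strings Overdub, Full Take, Tech Soundcheck, Sectional Run-through, Vocals Mixing, Sectional Rehearsal, Chamber Mixing, Brass Block.
Full Take starts after Strings Overdub ends — done with Strings Overdub.
Tech Soundcheck starts after Full Take ends — done with Full Take.
Sectional Run-through starts after Tech Soundcheck ends — done with Tech Soundcheck.
Vocals Mixing starts after Sectional Run-through ends — done with Sectional Run-through.
Sectional Rehearsal starts after Vocals Mixing ends — done with Vocals Mixing.
Chamber Mixing starts before Sectional Rehearsal ends → Sectional Rehearsal and Chamber Mixing overlap.
That's a conflict, so the schedule is not conflict-free.

No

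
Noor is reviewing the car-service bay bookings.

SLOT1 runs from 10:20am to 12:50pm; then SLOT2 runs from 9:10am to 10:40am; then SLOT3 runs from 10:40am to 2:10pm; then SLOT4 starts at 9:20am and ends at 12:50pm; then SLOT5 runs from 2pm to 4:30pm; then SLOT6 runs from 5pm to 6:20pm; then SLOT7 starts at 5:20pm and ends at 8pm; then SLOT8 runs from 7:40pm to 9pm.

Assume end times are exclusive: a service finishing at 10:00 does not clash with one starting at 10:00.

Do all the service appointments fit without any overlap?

No

Check each pair: they overlap iff neither finishes before the other starts.
Sorted by start: SLOT2, SLOT4, SLOT1, SLOT3, SLOT5, SLOT6, SLOT7, SLOT8.
SLOT4 starts before SLOT2 ends → SLOT2 and SLOT4 overlap.
That's a conflict, so the schedule is not conflict-free.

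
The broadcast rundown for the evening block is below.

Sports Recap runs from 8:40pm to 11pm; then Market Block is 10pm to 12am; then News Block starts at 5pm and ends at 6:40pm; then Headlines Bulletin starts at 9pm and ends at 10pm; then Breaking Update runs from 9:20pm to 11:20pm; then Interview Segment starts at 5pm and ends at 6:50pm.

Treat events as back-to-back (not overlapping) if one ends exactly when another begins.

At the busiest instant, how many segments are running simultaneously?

3

Walk through starts and ends in time order (an end at T is processed before a start at T):
5pm start Interview Segment → 1
5pm start News Block → 2
6:40pm end News Block → 1
6:50pm end Interview Segment → 0
8:40pm start Sports Recap → 1
9pm start Headlines Bulletin → 2
9:20pm start Breaking Update → 3
10pm end Headlines Bulletin → 2
10pm start Market Block → 3
11pm end Sports Recap → 2
11:20pm end Breaking Update → 1
12am end Market Block → 0
Peak is 3, at 9:20pm (Breaking Update, Headlines Bulletin, Sports Recap).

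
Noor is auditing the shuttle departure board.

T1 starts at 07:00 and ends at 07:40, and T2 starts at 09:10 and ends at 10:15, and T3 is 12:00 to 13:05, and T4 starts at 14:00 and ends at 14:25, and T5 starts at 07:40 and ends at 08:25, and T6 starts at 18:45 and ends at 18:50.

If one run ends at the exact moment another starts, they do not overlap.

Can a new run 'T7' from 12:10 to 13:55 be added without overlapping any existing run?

No — it overlaps T3

T1: ends 07:40 at or before T7 starts 12:10 → clear.
T5: ends 08:25 at or before T7 starts 12:10 → clear.
T2: ends 10:15 at or before T7 starts 12:10 → clear.
T3: starts 12:00 before T7 ends 13:55, and ends 13:05 after T7 starts 12:10 → overlap.
T4: starts 14:00 at or after T7 ends 13:55 → clear.
T6: starts 18:45 at or after T7 ends 13:55 → clear.
T7 overlaps T3.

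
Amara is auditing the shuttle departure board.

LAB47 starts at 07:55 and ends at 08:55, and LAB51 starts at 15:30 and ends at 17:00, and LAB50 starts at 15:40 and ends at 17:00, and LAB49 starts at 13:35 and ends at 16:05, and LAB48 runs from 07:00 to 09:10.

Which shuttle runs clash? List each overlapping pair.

Sorted by start: LAB48, LAB47, LAB49, LAB51, LAB50.
LAB47 starts before LAB48 ends → LAB48 and LAB47 overlap.
LAB49 starts after LAB48 ends — done with LAB48.
LAB49 starts after LAB47 ends — done with LAB47.
LAB51 starts before LAB49 ends → LAB49 and LAB51 overlap.
LAB50 starts before LAB49 ends → LAB49 and LAB50 overlap.
LAB50 starts before LAB51 ends → LAB51 and LAB50 overlap.

LAB47 & LAB48, LAB49 & LAB50, LAB49 & LAB51, LAB50 & LAB51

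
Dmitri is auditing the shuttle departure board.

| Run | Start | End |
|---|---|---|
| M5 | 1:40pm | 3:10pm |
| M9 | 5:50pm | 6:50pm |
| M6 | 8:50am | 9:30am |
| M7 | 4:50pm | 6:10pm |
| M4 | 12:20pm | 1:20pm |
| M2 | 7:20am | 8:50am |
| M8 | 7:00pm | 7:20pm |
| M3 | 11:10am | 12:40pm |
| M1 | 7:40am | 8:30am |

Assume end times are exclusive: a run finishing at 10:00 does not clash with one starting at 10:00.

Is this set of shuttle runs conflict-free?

Sorted by start: M2, M1, M6, M3, M4, M5, M7, M9, M8.
M1 starts before M2 ends → M2 and M1 overlap.
That's a conflict, so the schedule is not conflict-free.

No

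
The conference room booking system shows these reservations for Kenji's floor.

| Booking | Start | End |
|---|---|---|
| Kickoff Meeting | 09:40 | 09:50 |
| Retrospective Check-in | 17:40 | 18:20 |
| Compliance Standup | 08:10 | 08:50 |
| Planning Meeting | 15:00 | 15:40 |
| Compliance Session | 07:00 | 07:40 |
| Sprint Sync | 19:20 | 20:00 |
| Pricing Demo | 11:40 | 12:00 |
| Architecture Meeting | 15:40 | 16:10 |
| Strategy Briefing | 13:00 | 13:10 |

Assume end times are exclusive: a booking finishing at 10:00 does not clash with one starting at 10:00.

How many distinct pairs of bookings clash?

Check each pair: they overlap iff neither finishes before the other starts.
Sorted by start: Compliance Session, Compliance Standup, Kickoff Meeting, Pricing Demo, Strategy Briefing, Planning Meeting, Architecture Meeting, Retrospective Check-in, Sprint Sync.
Compliance Standup starts after Compliance Session ends, so Compliance Session has no further overlaps.
Kickoff Meeting starts after Compliance Standup ends, so Compliance Standup has no further overlaps.
Pricing Demo starts after Kickoff Meeting ends, so Kickoff Meeting has no further overlaps.
Strategy Briefing starts after Pricing Demo ends, so Pricing Demo has no further overlaps.
Planning Meeting starts after Strategy Briefing ends, so Strategy Briefing has no further overlaps.
Architecture Meeting starts exactly when Planning Meeting ends (back-to-back, no overlap), so Planning Meeting has no further overlaps.
Retrospective Check-in starts after Architecture Meeting ends, so Architecture Meeting has no further overlaps.
Sprint Sync starts after Retrospective Check-in ends.
No pair overlaps.

0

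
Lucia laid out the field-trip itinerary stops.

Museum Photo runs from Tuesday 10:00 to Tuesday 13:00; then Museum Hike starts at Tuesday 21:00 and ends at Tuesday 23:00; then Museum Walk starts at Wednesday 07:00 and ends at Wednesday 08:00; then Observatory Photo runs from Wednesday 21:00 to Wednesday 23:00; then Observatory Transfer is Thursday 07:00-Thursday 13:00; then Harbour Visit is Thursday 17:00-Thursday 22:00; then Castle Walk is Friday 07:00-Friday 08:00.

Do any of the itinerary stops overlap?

Sorted by start: Museum Photo, Museum Hike, Museum Walk, Observatory Photo, Observatory Transfer, Harbour Visit, Castle Walk.
Museum Hike starts after Museum Photo ends; Museum Photo is clear from here.
Museum Walk starts after Museum Hike ends; Museum Hike is clear from here.
Observatory Photo starts after Museum Walk ends; Museum Walk is clear from here.
Observatory Transfer starts after Observatory Photo ends; Observatory Photo is clear from here.
Harbour Visit starts after Observatory Transfer ends; Observatory Transfer is clear from here.
Castle Walk starts after Harbour Visit ends.
Every pair is clear; the schedule has no overlaps.

No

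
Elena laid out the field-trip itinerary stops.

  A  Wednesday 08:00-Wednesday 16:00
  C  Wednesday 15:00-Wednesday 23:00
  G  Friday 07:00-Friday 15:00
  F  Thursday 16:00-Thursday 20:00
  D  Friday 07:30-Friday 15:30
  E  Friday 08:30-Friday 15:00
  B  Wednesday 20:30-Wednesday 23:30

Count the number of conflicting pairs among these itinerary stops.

Check each pair: they overlap iff neither finishes before the other starts.
Sorted by start: A, C, B, F, G, D, E.
C starts before A ends → A and C overlap.
B starts after A ends, so nothing later overlaps A either.
B starts before C ends → C and B overlap.
F starts after C ends, so nothing later overlaps C either.
F starts after B ends, so nothing later overlaps B either.
G starts after F ends, so nothing later overlaps F either.
D starts before G ends → G and D overlap.
E starts before G ends → G and E overlap.
E starts before D ends → D and E overlap.
Overlapping pairs: A & C, B & C, D & E, D & G, E & G — 5 in total.

5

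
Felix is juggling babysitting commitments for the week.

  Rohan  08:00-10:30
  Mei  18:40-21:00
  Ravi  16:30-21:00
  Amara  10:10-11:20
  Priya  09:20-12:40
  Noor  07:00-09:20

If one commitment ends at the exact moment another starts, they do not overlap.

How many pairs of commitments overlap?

Sorted by start: Noor, Rohan, Priya, Amara, Ravi, Mei.
Rohan starts before Noor ends → Noor and Rohan overlap.
Priya starts exactly when Noor ends (back-to-back, no overlap); Noor is clear from here.
Priya starts before Rohan ends → Rohan and Priya overlap.
Amara starts before Rohan ends → Rohan and Amara overlap.
Ravi starts after Rohan ends; Rohan is clear from here.
Amara starts before Priya ends → Priya and Amara overlap.
Ravi starts after Priya ends; Priya is clear from here.
Ravi starts after Amara ends; Amara is clear from here.
Mei starts before Ravi ends → Ravi and Mei overlap.
Overlapping pairs: Amara & Priya, Amara & Rohan, Mei & Ravi, Noor & Rohan, Priya & Rohan — 5 in total.

5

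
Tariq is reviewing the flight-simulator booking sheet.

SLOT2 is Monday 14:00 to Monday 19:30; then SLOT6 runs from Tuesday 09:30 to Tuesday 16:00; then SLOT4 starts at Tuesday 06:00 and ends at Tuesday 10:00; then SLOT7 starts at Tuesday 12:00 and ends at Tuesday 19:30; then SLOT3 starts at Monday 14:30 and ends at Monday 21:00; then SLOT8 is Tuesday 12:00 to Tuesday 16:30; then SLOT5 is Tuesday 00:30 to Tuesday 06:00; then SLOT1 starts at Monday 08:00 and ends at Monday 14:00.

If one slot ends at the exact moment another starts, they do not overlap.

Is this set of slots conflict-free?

No

Two intervals overlap when each starts before the other ends.
Sorted by start: SLOT1, SLOT2, SLOT3, SLOT5, SLOT4, SLOT6, SLOT7, SLOT8.
SLOT2 starts exactly when SLOT1 ends (back-to-back, no overlap); SLOT1 is clear from here.
SLOT3 starts before SLOT2 ends → SLOT2 and SLOT3 overlap.
That's a conflict, so the schedule is not conflict-free.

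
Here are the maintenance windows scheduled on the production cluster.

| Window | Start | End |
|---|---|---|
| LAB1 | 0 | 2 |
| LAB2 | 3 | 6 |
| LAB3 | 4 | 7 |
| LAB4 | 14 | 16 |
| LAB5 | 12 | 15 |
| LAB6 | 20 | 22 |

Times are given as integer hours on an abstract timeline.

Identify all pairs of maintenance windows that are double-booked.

LAB2 & LAB3, LAB4 & LAB5

Sorted by start: LAB1, LAB2, LAB3, LAB5, LAB4, LAB6.
LAB2 starts after LAB1 ends, so nothing later overlaps LAB1 either.
LAB3 starts before LAB2 ends → LAB2 and LAB3 overlap.
LAB5 starts after LAB2 ends, so nothing later overlaps LAB2 either.
LAB5 starts after LAB3 ends, so nothing later overlaps LAB3 either.
LAB4 starts before LAB5 ends → LAB5 and LAB4 overlap.
LAB6 starts after LAB5 ends.
LAB6 starts after LAB4 ends.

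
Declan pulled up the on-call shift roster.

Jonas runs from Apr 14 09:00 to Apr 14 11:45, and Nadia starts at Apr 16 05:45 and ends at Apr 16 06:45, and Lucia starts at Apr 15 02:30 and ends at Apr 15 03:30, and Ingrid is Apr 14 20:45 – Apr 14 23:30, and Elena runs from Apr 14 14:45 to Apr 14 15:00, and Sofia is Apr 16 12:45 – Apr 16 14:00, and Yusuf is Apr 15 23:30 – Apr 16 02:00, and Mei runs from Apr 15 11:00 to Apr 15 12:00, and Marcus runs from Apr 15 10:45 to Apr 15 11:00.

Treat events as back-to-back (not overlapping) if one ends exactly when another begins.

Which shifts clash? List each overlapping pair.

no conflicts

Sorted by start: Jonas, Elena, Ingrid, Lucia, Marcus, Mei, Yusuf, Nadia, Sofia.
Elena starts after Jonas ends, so nothing later overlaps Jonas either.
Ingrid starts after Elena ends, so nothing later overlaps Elena either.
Lucia starts after Ingrid ends, so nothing later overlaps Ingrid either.
Marcus starts after Lucia ends, so nothing later overlaps Lucia either.
Mei starts exactly when Marcus ends (back-to-back, no overlap), so nothing later overlaps Marcus either.
Yusuf starts after Mei ends, so nothing later overlaps Mei either.
Nadia starts after Yusuf ends, so nothing later overlaps Yusuf either.
Sofia starts after Nadia ends.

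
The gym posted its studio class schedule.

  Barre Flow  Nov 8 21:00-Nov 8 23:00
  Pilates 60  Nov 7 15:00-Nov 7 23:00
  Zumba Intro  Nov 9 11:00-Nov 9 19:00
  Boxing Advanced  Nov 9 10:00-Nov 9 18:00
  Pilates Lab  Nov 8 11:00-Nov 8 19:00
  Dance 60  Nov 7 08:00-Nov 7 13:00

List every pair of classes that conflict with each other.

Check each pair: they overlap iff neither finishes before the other starts.
Sorted by start: Dance 60, Pilates 60, Pilates Lab, Barre Flow, Boxing Advanced, Zumba Intro.
Pilates 60 starts after Dance 60 ends, so nothing later overlaps Dance 60 either.
Pilates Lab starts after Pilates 60 ends, so nothing later overlaps Pilates 60 either.
Barre Flow starts after Pilates Lab ends, so nothing later overlaps Pilates Lab either.
Boxing Advanced starts after Barre Flow ends, so nothing later overlaps Barre Flow either.
Zumba Intro starts before Boxing Advanced ends → Boxing Advanced and Zumba Intro overlap.

Boxing Advanced & Zumba Intro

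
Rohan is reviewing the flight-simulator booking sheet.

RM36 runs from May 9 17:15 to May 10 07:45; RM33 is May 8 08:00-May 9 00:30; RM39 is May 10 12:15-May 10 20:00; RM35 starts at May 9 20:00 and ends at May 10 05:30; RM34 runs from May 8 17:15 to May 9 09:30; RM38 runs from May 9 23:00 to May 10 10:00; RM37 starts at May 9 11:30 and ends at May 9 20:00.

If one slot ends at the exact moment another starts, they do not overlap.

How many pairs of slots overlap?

5

Sorted by start: RM33, RM34, RM37, RM36, RM35, RM38, RM39.
RM34 starts before RM33 ends → RM33 and RM34 overlap.
RM37 starts after RM33 ends — done with RM33.
RM37 starts after RM34 ends — done with RM34.
RM36 starts before RM37 ends → RM37 and RM36 overlap.
RM35 starts exactly when RM37 ends (back-to-back, no overlap) — done with RM37.
RM35 starts before RM36 ends → RM36 and RM35 overlap.
RM38 starts before RM36 ends → RM36 and RM38 overlap.
RM39 starts after RM36 ends.
RM38 starts before RM35 ends → RM35 and RM38 overlap.
RM39 starts after RM35 ends.
RM39 starts after RM38 ends.
Overlapping pairs: RM33 & RM34, RM35 & RM36, RM35 & RM38, RM36 & RM37, RM36 & RM38 — 5 in total.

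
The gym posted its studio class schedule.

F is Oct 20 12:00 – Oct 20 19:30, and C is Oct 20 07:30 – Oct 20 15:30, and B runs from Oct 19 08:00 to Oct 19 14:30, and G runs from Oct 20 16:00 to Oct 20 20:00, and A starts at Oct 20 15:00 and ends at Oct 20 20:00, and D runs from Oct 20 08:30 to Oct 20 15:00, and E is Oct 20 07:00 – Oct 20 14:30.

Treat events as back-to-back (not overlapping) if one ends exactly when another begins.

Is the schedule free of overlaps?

No

Sorted by start: B, E, C, D, F, A, G.
E starts after B ends — done with B.
C starts before E ends → E and C overlap.
That's a conflict, so the schedule is not conflict-free.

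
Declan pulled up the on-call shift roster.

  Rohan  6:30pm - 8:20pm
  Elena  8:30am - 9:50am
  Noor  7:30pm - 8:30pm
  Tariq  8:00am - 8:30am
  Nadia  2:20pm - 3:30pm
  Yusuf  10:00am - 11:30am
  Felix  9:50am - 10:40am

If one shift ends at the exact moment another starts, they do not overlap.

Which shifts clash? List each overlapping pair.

Felix & Yusuf, Noor & Rohan

Check each pair: they overlap iff neither finishes before the other starts.
Sorted by start: Tariq, Elena, Felix, Yusuf, Nadia, Rohan, Noor.
Elena starts exactly when Tariq ends (back-to-back, no overlap), so nothing later overlaps Tariq either.
Felix starts exactly when Elena ends (back-to-back, no overlap), so nothing later overlaps Elena either.
Yusuf starts before Felix ends → Felix and Yusuf overlap.
Nadia starts after Felix ends, so nothing later overlaps Felix either.
Nadia starts after Yusuf ends, so nothing later overlaps Yusuf either.
Rohan starts after Nadia ends, so nothing later overlaps Nadia either.
Noor starts before Rohan ends → Rohan and Noor overlap.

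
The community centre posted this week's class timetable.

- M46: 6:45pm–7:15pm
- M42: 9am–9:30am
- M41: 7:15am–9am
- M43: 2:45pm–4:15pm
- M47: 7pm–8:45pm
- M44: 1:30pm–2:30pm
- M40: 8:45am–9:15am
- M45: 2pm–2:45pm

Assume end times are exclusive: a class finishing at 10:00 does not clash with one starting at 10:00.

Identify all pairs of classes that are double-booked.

Two intervals overlap when each starts before the other ends.
Sorted by start: M41, M40, M42, M44, M45, M43, M46, M47.
M40 starts before M41 ends → M41 and M40 overlap.
M42 starts exactly when M41 ends (back-to-back, no overlap), so nothing later overlaps M41 either.
M42 starts before M40 ends → M40 and M42 overlap.
M44 starts after M40 ends, so nothing later overlaps M40 either.
M44 starts after M42 ends, so nothing later overlaps M42 either.
M45 starts before M44 ends → M44 and M45 overlap.
M43 starts after M44 ends, so nothing later overlaps M44 either.
M43 starts exactly when M45 ends (back-to-back, no overlap), so nothing later overlaps M45 either.
M46 starts after M43 ends, so nothing later overlaps M43 either.
M47 starts before M46 ends → M46 and M47 overlap.

M40 & M41, M40 & M42, M44 & M45, M46 & M47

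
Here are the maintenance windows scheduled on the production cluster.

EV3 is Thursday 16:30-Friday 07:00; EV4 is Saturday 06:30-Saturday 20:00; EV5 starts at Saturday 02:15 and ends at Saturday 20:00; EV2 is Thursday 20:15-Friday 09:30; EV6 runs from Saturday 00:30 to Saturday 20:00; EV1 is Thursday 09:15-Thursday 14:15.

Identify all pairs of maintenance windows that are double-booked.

Check each pair: they overlap iff neither finishes before the other starts.
Sorted by start: EV1, EV3, EV2, EV6, EV5, EV4.
EV3 starts after EV1 ends; EV1 is clear from here.
EV2 starts before EV3 ends → EV3 and EV2 overlap.
EV6 starts after EV3 ends; EV3 is clear from here.
EV6 starts after EV2 ends; EV2 is clear from here.
EV5 starts before EV6 ends → EV6 and EV5 overlap.
EV4 starts before EV6 ends → EV6 and EV4 overlap.
EV4 starts before EV5 ends → EV5 and EV4 overlap.

EV2 & EV3, EV4 & EV5, EV4 & EV6, EV5 & EV6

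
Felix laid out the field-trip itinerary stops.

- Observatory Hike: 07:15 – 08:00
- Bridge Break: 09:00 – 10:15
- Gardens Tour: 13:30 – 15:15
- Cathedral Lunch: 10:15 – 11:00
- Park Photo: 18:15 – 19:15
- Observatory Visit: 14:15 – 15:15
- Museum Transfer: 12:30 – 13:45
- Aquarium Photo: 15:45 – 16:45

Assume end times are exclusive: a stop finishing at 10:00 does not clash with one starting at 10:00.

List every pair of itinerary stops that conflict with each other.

Gardens Tour & Museum Transfer, Gardens Tour & Observatory Visit

Two intervals overlap when each starts before the other ends.
Sorted by start: Observatory Hike, Bridge Break, Cathedral Lunch, Museum Transfer, Gardens Tour, Observatory Visit, Aquarium Photo, Park Photo.
Bridge Break starts after Observatory Hike ends, so nothing later overlaps Observatory Hike either.
Cathedral Lunch starts exactly when Bridge Break ends (back-to-back, no overlap), so nothing later overlaps Bridge Break either.
Museum Transfer starts after Cathedral Lunch ends, so nothing later overlaps Cathedral Lunch either.
Gardens Tour starts before Museum Transfer ends → Museum Transfer and Gardens Tour overlap.
Observatory Visit starts after Museum Transfer ends, so nothing later overlaps Museum Transfer either.
Observatory Visit starts before Gardens Tour ends → Gardens Tour and Observatory Visit overlap.
Aquarium Photo starts after Gardens Tour ends, so nothing later overlaps Gardens Tour either.
Aquarium Photo starts after Observatory Visit ends, so nothing later overlaps Observatory Visit either.
Park Photo starts after Aquarium Photo ends.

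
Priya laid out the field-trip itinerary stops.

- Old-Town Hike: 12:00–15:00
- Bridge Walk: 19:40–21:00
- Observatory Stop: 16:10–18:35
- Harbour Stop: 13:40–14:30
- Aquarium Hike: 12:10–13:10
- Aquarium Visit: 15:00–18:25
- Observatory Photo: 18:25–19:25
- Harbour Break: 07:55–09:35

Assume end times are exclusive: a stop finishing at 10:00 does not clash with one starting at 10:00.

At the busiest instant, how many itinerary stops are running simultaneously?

2

Sort all start/end points and keep a running count:
07:55 start Harbour Break → 1
09:35 end Harbour Break → 0
12:00 start Old-Town Hike → 1
12:10 start Aquarium Hike → 2
13:10 end Aquarium Hike → 1
13:40 start Harbour Stop → 2
14:30 end Harbour Stop → 1
15:00 end Old-Town Hike → 0
15:00 start Aquarium Visit → 1
16:10 start Observatory Stop → 2
18:25 end Aquarium Visit → 1
18:25 start Observatory Photo → 2
18:35 end Observatory Stop → 1
19:25 end Observatory Photo → 0
19:40 start Bridge Walk → 1
21:00 end Bridge Walk → 0
Peak is 2, at 12:10 (Aquarium Hike, Old-Town Hike).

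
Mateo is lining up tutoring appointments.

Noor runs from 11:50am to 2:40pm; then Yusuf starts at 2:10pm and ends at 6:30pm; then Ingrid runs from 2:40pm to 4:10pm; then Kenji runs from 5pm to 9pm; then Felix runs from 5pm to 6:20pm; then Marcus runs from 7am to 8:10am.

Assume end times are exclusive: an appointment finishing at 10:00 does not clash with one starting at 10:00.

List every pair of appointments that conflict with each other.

Two intervals overlap when each starts before the other ends.
Sorted by start: Marcus, Noor, Yusuf, Ingrid, Felix, Kenji.
Noor starts after Marcus ends, so nothing later overlaps Marcus either.
Yusuf starts before Noor ends → Noor and Yusuf overlap.
Ingrid starts exactly when Noor ends (back-to-back, no overlap), so nothing later overlaps Noor either.
Ingrid starts before Yusuf ends → Yusuf and Ingrid overlap.
Felix starts before Yusuf ends → Yusuf and Felix overlap.
Kenji starts before Yusuf ends → Yusuf and Kenji overlap.
Felix starts after Ingrid ends, so nothing later overlaps Ingrid either.
Kenji starts before Felix ends → Felix and Kenji overlap.

Felix & Kenji, Felix & Yusuf, Ingrid & Yusuf, Kenji & Yusuf, Noor & Yusuf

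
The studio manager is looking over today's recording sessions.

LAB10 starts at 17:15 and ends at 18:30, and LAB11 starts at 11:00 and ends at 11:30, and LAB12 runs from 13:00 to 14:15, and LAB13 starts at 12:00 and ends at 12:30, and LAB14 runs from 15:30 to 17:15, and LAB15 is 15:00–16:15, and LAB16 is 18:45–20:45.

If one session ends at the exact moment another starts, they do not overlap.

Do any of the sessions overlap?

Check each pair: they overlap iff neither finishes before the other starts.
Sorted by start: LAB11, LAB13, LAB12, LAB15, LAB14, LAB10, LAB16.
LAB13 starts after LAB11 ends, so nothing later overlaps LAB11 either.
LAB12 starts after LAB13 ends, so nothing later overlaps LAB13 either.
LAB15 starts after LAB12 ends, so nothing later overlaps LAB12 either.
LAB14 starts before LAB15 ends → LAB15 and LAB14 overlap.
That's a conflict, so the schedule is not conflict-free.

Yes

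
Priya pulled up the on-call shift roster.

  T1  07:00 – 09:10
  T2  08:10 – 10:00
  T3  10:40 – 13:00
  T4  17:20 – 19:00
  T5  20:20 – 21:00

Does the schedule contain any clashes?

Yes

Sorted by start: T1, T2, T3, T4, T5.
T2 starts before T1 ends → T1 and T2 overlap.
That's a conflict, so the schedule is not conflict-free.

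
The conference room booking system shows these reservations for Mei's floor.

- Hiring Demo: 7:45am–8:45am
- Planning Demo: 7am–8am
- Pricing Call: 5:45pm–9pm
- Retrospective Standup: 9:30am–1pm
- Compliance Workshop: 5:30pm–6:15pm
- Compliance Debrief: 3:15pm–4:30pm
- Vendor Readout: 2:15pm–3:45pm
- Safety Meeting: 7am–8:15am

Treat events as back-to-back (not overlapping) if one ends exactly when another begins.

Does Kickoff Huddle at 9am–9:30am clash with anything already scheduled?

Safety Meeting: ends 8:15am at or before Kickoff Huddle starts 9am → clear.
Planning Demo: ends 8am at or before Kickoff Huddle starts 9am → clear.
Hiring Demo: ends 8:45am at or before Kickoff Huddle starts 9am → clear.
Retrospective Standup: starts 9:30am at or after Kickoff Huddle ends 9:30am → clear.
Vendor Readout: starts 2:15pm at or after Kickoff Huddle ends 9:30am → clear.
Compliance Debrief: starts 3:15pm at or after Kickoff Huddle ends 9:30am → clear.
Compliance Workshop: starts 5:30pm at or after Kickoff Huddle ends 9:30am → clear.
Pricing Call: starts 5:45pm at or after Kickoff Huddle ends 9:30am → clear.

No — it doesn't clash with anything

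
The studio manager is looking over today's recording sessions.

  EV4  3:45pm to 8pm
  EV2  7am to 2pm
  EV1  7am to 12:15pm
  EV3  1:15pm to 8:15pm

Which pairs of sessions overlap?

Sorted by start: EV1, EV2, EV3, EV4.
EV2 starts before EV1 ends → EV1 and EV2 overlap.
EV3 starts after EV1 ends — done with EV1.
EV3 starts before EV2 ends → EV2 and EV3 overlap.
EV4 starts after EV2 ends.
EV4 starts before EV3 ends → EV3 and EV4 overlap.

EV1 & EV2, EV2 & EV3, EV3 & EV4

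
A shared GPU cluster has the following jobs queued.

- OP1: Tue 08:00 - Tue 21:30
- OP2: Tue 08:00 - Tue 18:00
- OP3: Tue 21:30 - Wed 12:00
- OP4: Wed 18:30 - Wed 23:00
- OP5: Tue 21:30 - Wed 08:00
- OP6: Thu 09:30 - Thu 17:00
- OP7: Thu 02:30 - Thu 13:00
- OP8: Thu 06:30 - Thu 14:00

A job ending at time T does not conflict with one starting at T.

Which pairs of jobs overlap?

OP1 & OP2, OP3 & OP5, OP6 & OP7, OP6 & OP8, OP7 & OP8

Two intervals overlap when each starts before the other ends.
Sorted by start: OP1, OP2, OP3, OP5, OP4, OP7, OP8, OP6.
OP2 starts before OP1 ends → OP1 and OP2 overlap.
OP3 starts exactly when OP1 ends (back-to-back, no overlap) — done with OP1.
OP3 starts after OP2 ends — done with OP2.
OP5 starts before OP3 ends → OP3 and OP5 overlap.
OP4 starts after OP3 ends — done with OP3.
OP4 starts after OP5 ends — done with OP5.
OP7 starts after OP4 ends — done with OP4.
OP8 starts before OP7 ends → OP7 and OP8 overlap.
OP6 starts before OP7 ends → OP7 and OP6 overlap.
OP6 starts before OP8 ends → OP8 and OP6 overlap.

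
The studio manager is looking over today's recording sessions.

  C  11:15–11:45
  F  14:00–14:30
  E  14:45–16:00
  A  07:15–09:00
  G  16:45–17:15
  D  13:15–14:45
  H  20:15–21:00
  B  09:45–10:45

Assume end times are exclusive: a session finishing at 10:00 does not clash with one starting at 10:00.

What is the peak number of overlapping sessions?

2

Walk through starts and ends in time order (an end at T is processed before a start at T):
07:15 start A → 1
09:00 end A → 0
09:45 start B → 1
10:45 end B → 0
11:15 start C → 1
11:45 end C → 0
13:15 start D → 1
14:00 start F → 2
14:30 end F → 1
14:45 end D → 0
14:45 start E → 1
16:00 end E → 0
16:45 start G → 1
17:15 end G → 0
20:15 start H → 1
21:00 end H → 0
Peak is 2, at 14:00 (D, F).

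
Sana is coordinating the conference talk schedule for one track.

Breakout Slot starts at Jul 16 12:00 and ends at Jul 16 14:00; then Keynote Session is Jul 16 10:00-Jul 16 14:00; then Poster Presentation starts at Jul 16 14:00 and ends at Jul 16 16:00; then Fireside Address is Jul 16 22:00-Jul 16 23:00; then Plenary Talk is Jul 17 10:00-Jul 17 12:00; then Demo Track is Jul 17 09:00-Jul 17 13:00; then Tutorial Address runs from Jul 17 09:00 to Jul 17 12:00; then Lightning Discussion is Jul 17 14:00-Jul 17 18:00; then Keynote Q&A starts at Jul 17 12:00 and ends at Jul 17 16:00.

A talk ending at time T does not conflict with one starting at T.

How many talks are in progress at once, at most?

Sweep the timeline, counting +1 at each start and −1 at each end (ends before starts at a tie):
Jul 16 10:00 start Keynote Session → 1
Jul 16 12:00 start Breakout Slot → 2
Jul 16 14:00 end Breakout Slot → 1
Jul 16 14:00 end Keynote Session → 0
Jul 16 14:00 start Poster Presentation → 1
Jul 16 16:00 end Poster Presentation → 0
Jul 16 22:00 start Fireside Address → 1
Jul 16 23:00 end Fireside Address → 0
Jul 17 09:00 start Demo Track → 1
Jul 17 09:00 start Tutorial Address → 2
Jul 17 10:00 start Plenary Talk → 3
Jul 17 12:00 end Plenary Talk → 2
Jul 17 12:00 end Tutorial Address → 1
Jul 17 12:00 start Keynote Q&A → 2
Jul 17 13:00 end Demo Track → 1
Jul 17 14:00 start Lightning Discussion → 2
Jul 17 16:00 end Keynote Q&A → 1
Jul 17 18:00 end Lightning Discussion → 0
Peak is 3, at Jul 17 10:00 (Demo Track, Plenary Talk, Tutorial Address).

3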